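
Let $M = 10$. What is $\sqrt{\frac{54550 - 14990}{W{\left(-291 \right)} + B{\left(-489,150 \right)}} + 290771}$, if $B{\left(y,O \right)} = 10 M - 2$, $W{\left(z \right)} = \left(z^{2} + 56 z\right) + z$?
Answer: $\frac{\sqrt{5281762238319}}{4262} \approx 539.23$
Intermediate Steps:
$W{\left(z \right)} = z^{2} + 57 z$
$B{\left(y,O \right)} = 98$ ($B{\left(y,O \right)} = 10 \cdot 10 - 2 = 100 - 2 = 98$)
$\sqrt{\frac{54550 - 14990}{W{\left(-291 \right)} + B{\left(-489,150 \right)}} + 290771} = \sqrt{\frac{54550 - 14990}{- 291 \left(57 - 291\right) + 98} + 290771} = \sqrt{\frac{39560}{\left(-291\right) \left(-234\right) + 98} + 290771} = \sqrt{\frac{39560}{68094 + 98} + 290771} = \sqrt{\frac{39560}{68192} + 290771} = \sqrt{39560 \cdot \frac{1}{68192} + 290771} = \sqrt{\frac{4945}{8524} + 290771} = \sqrt{\frac{2478536949}{8524}} = \frac{\sqrt{5281762238319}}{4262}$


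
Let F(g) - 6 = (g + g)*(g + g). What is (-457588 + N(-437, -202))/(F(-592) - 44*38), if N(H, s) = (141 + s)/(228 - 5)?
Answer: -20408437/62448474 ≈ -0.32680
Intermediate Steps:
N(H, s) = 141/223 + s/223 (N(H, s) = (141 + s)/223 = (141 + s)*(1/223) = 141/223 + s/223)
F(g) = 6 + 4*g**2 (F(g) = 6 + (g + g)*(g + g) = 6 + (2*g)*(2*g) = 6 + 4*g**2)
(-457588 + N(-437, -202))/(F(-592) - 44*38) = (-457588 + (141/223 + (1/223)*(-202)))/((6 + 4*(-592)**2) - 44*38) = (-457588 + (141/223 - 202/223))/((6 + 4*350464) - 1672) = (-457588 - 61/223)/((6 + 1401856) - 1672) = -102042185/(223*(1401862 - 1672)) = -102042185/223/1400190 = -102042185/223*1/1400190 = -20408437/62448474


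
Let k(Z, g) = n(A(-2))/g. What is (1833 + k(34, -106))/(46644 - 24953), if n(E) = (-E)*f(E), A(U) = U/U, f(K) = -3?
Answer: 194295/2299246 ≈ 0.084504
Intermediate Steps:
A(U) = 1
n(E) = 3*E (n(E) = -E*(-3) = 3*E)
k(Z, g) = 3/g (k(Z, g) = (3*1)/g = 3/g)
(1833 + k(34, -106))/(46644 - 24953) = (1833 + 3/(-106))/(46644 - 24953) = (1833 + 3*(-1/106))/21691 = (1833 - 3/106)*(1/21691) = (194295/106)*(1/21691) = 194295/2299246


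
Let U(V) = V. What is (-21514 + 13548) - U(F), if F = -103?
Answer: -7863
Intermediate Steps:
(-21514 + 13548) - U(F) = (-21514 + 13548) - 1*(-103) = -7966 + 103 = -7863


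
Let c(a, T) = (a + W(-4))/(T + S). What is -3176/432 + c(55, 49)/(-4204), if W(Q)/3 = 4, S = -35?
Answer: -11684725/1589112 ≈ -7.3530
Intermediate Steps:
W(Q) = 12 (W(Q) = 3*4 = 12)
c(a, T) = (12 + a)/(-35 + T) (c(a, T) = (a + 12)/(T - 35) = (12 + a)/(-35 + T))
-3176/432 + c(55, 49)/(-4204) = -3176/432 + ((12 + 55)/(-35 + 49))/(-4204) = -3176*1/432 + (67/14)*(-1/4204) = -397/54 + ((1/14)*67)*(-1/4204) = -397/54 + (67/14)*(-1/4204) = -397/54 - 67/58856 = -11684725/1589112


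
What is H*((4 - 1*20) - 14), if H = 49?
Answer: -1470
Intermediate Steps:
H*((4 - 1*20) - 14) = 49*((4 - 1*20) - 14) = 49*((4 - 20) - 14) = 49*(-16 - 14) = 49*(-30) = -1470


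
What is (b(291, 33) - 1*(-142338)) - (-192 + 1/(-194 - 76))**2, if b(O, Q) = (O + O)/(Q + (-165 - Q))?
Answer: 84575631589/801900 ≈ 1.0547e+5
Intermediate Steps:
b(O, Q) = -2*O/165 (b(O, Q) = (2*O)/(-165) = (2*O)*(-1/165) = -2*O/165)
(b(291, 33) - 1*(-142338)) - (-192 + 1/(-194 - 76))**2 = (-2/165*291 - 1*(-142338)) - (-192 + 1/(-194 - 76))**2 = (-194/55 + 142338) - (-192 + 1/(-270))**2 = 7828396/55 - (-192 - 1/270)**2 = 7828396/55 - (-51841/270)**2 = 7828396/55 - 1*2687489281/72900 = 7828396/55 - 2687489281/72900 = 84575631589/801900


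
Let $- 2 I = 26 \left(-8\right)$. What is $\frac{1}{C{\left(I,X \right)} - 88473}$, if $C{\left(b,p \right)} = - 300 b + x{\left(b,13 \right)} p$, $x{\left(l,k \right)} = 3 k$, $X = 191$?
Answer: $- \frac{1}{112224} \approx -8.9107 \cdot 10^{-6}$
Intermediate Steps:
$I = 104$ ($I = - \frac{26 \left(-8\right)}{2} = \left(- \frac{1}{2}\right) \left(-208\right) = 104$)
$C{\left(b,p \right)} = - 300 b + 39 p$ ($C{\left(b,p \right)} = - 300 b + 3 \cdot 13 p = - 300 b + 39 p$)
$\frac{1}{C{\left(I,X \right)} - 88473} = \frac{1}{\left(\left(-300\right) 104 + 39 \cdot 191\right) - 88473} = \frac{1}{\left(-31200 + 7449\right) - 88473} = \frac{1}{-23751 - 88473} = \frac{1}{-112224} = - \frac{1}{112224}$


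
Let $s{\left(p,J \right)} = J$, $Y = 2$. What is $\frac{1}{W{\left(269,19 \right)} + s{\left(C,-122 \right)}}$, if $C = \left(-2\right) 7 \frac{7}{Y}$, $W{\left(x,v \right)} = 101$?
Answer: $- \frac{1}{21} \approx -0.047619$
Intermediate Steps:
$C = -49$ ($C = \left(-2\right) 7 \cdot \frac{7}{2} = - 14 \cdot 7 \cdot \frac{1}{2} = \left(-14\right) \frac{7}{2} = -49$)
$\frac{1}{W{\left(269,19 \right)} + s{\left(C,-122 \right)}} = \frac{1}{101 - 122} = \frac{1}{-21} = - \frac{1}{21}$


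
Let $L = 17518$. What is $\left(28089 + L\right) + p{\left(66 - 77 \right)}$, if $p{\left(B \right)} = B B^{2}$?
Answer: $44276$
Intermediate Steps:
$p{\left(B \right)} = B^{3}$
$\left(28089 + L\right) + p{\left(66 - 77 \right)} = \left(28089 + 17518\right) + \left(66 - 77\right)^{3} = 45607 + \left(-11\right)^{3} = 45607 - 1331 = 44276$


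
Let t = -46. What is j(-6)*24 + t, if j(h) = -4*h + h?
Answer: 386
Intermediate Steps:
j(h) = -3*h
j(-6)*24 + t = -3*(-6)*24 - 46 = 18*24 - 46 = 432 - 46 = 386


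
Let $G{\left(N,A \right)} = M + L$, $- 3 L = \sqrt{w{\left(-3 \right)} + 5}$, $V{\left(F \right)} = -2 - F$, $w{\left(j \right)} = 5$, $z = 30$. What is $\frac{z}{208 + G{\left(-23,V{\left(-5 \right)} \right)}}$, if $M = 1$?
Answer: $\frac{56430}{393119} + \frac{90 \sqrt{10}}{393119} \approx 0.14427$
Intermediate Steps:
$L = - \frac{\sqrt{10}}{3}$ ($L = - \frac{\sqrt{5 + 5}}{3} = - \frac{\sqrt{10}}{3} \approx -1.0541$)
$G{\left(N,A \right)} = 1 - \frac{\sqrt{10}}{3}$
$\frac{z}{208 + G{\left(-23,V{\left(-5 \right)} \right)}} = \frac{1}{208 + \left(1 - \frac{\sqrt{10}}{3}\right)} 30 = \frac{1}{209 - \frac{\sqrt{10}}{3}} \cdot 30 = \frac{30}{209 - \frac{\sqrt{10}}{3}}$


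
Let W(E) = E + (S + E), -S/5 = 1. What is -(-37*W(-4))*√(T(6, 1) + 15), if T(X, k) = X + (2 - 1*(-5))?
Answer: -962*√7 ≈ -2545.2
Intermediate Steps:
S = -5 (S = -5*1 = -5)
T(X, k) = 7 + X (T(X, k) = X + (2 + 5) = X + 7 = 7 + X)
W(E) = -5 + 2*E (W(E) = E + (-5 + E) = -5 + 2*E)
-(-37*W(-4))*√(T(6, 1) + 15) = -(-37*(-5 + 2*(-4)))*√((7 + 6) + 15) = -(-37*(-5 - 8))*√(13 + 15) = -(-37*(-13))*√28 = -481*2*√7 = -962*√7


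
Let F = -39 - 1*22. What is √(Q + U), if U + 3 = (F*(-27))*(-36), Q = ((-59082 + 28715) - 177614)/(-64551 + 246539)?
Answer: I*√490966609506177/90994 ≈ 243.51*I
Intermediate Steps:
Q = -207981/181988 (Q = (-30367 - 177614)/181988 = -207981*1/181988 = -207981/181988 ≈ -1.1428)
F = -61 (F = -39 - 22 = -61)
U = -59295 (U = -3 - 61*(-27)*(-36) = -3 + 1647*(-36) = -3 - 59292 = -59295)
√(Q + U) = √(-207981/181988 - 59295) = √(-10791186441/181988) = I*√490966609506177/90994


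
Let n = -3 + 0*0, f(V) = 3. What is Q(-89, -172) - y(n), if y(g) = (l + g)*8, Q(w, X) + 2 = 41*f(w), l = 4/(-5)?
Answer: 757/5 ≈ 151.40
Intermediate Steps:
l = -⅘ (l = 4*(-⅕) = -⅘ ≈ -0.80000)
n = -3 (n = -3 + 0 = -3)
Q(w, X) = 121 (Q(w, X) = -2 + 41*3 = -2 + 123 = 121)
y(g) = -32/5 + 8*g (y(g) = (-⅘ + g)*8 = -32/5 + 8*g)
Q(-89, -172) - y(n) = 121 - (-32/5 + 8*(-3)) = 121 - (-32/5 - 24) = 121 - 1*(-152/5) = 121 + 152/5 = 757/5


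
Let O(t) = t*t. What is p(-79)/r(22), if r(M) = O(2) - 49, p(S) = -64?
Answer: 64/45 ≈ 1.4222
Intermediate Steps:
O(t) = t²
r(M) = -45 (r(M) = 2² - 49 = 4 - 49 = -45)
p(-79)/r(22) = -64/(-45) = -64*(-1/45) = 64/45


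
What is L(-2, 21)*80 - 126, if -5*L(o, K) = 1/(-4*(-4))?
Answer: -127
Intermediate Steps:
L(o, K) = -1/80 (L(o, K) = -1/(5*((-4*(-4)))) = -⅕/16 = -⅕*1/16 = -1/80)
L(-2, 21)*80 - 126 = -1/80*80 - 126 = -1 - 126 = -127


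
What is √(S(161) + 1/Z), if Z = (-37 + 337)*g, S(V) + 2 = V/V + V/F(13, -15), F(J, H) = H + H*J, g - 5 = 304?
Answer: I*√16868207/3090 ≈ 1.3292*I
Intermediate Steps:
g = 309 (g = 5 + 304 = 309)
S(V) = -1 - V/210 (S(V) = -2 + (V/V + V/((-15*(1 + 13)))) = -2 + (1 + V/((-15*14))) = -2 + (1 + V/(-210)) = -2 + (1 + V*(-1/210)) = -2 + (1 - V/210) = -1 - V/210)
Z = 92700 (Z = (-37 + 337)*309 = 300*309 = 92700)
√(S(161) + 1/Z) = √((-1 - 1/210*161) + 1/92700) = √((-1 - 23/30) + 1/92700) = √(-53/30 + 1/92700) = √(-163769/92700) = I*√16868207/3090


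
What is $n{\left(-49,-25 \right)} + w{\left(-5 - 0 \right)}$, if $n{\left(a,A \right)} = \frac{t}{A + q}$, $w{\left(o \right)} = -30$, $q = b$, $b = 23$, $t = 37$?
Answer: $- \frac{97}{2} \approx -48.5$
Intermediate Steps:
$q = 23$
$n{\left(a,A \right)} = \frac{37}{23 + A}$ ($n{\left(a,A \right)} = \frac{37}{A + 23} = \frac{37}{23 + A}$)
$n{\left(-49,-25 \right)} + w{\left(-5 - 0 \right)} = \frac{37}{23 - 25} - 30 = \frac{37}{-2} - 30 = 37 \left(- \frac{1}{2}\right) - 30 = - \frac{37}{2} - 30 = - \frac{97}{2}$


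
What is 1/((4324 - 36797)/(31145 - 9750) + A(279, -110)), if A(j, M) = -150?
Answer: -21395/3241723 ≈ -0.0065999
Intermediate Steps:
1/((4324 - 36797)/(31145 - 9750) + A(279, -110)) = 1/((4324 - 36797)/(31145 - 9750) - 150) = 1/(-32473/21395 - 150) = 1/(-3241723/21395) = -21395/3241723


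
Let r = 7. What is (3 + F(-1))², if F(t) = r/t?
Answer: 16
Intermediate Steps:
F(t) = 7/t
(3 + F(-1))² = (3 + 7/(-1))² = (3 + 7*(-1))² = (3 - 7)² = (-4)² = 16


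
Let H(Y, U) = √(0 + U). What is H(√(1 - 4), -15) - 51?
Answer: -51 + I*√15 ≈ -51.0 + 3.873*I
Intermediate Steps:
H(Y, U) = √U
H(√(1 - 4), -15) - 51 = √(-15) - 51 = I*√15 - 51 = -51 + I*√15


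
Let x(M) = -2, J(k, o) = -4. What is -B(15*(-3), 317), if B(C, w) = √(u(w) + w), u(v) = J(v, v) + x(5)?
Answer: -√311 ≈ -17.635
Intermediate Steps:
u(v) = -6 (u(v) = -4 - 2 = -6)
B(C, w) = √(-6 + w)
-B(15*(-3), 317) = -√(-6 + 317) = -√311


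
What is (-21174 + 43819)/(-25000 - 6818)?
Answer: -22645/31818 ≈ -0.71170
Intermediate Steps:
(-21174 + 43819)/(-25000 - 6818) = 22645/(-31818) = 22645*(-1/31818) = -22645/31818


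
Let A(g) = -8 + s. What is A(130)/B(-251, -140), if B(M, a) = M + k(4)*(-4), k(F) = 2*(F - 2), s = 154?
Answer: -146/267 ≈ -0.54682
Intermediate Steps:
A(g) = 146 (A(g) = -8 + 154 = 146)
k(F) = -4 + 2*F (k(F) = 2*(-2 + F) = -4 + 2*F)
B(M, a) = -16 + M (B(M, a) = M + (-4 + 2*4)*(-4) = M + (-4 + 8)*(-4) = M + 4*(-4) = M - 16 = -16 + M)
A(130)/B(-251, -140) = 146/(-16 - 251) = 146/(-267) = 146*(-1/267) = -146/267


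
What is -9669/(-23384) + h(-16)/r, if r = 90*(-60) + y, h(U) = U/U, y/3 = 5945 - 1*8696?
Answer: 3567229/8628696 ≈ 0.41341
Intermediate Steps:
y = -8253 (y = 3*(5945 - 1*8696) = 3*(5945 - 8696) = 3*(-2751) = -8253)
h(U) = 1
r = -13653 (r = 90*(-60) - 8253 = -5400 - 8253 = -13653)
-9669/(-23384) + h(-16)/r = -9669/(-23384) + 1/(-13653) = -9669*(-1/23384) + 1*(-1/13653) = 9669/23384 - 1/13653 = 3567229/8628696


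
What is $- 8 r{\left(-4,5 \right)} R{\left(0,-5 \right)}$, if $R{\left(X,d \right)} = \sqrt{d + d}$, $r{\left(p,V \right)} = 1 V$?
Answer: $- 40 i \sqrt{10} \approx - 126.49 i$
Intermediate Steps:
$r{\left(p,V \right)} = V$
$R{\left(X,d \right)} = \sqrt{2} \sqrt{d}$ ($R{\left(X,d \right)} = \sqrt{2 d} = \sqrt{2} \sqrt{d}$)
$- 8 r{\left(-4,5 \right)} R{\left(0,-5 \right)} = \left(-8\right) 5 \sqrt{2} \sqrt{-5} = - 40 \sqrt{2} i \sqrt{5} = - 40 i \sqrt{10}$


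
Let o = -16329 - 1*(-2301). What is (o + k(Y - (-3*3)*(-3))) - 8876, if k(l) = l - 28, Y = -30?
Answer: -22989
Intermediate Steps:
o = -14028 (o = -16329 + 2301 = -14028)
k(l) = -28 + l
(o + k(Y - (-3*3)*(-3))) - 8876 = (-14028 + (-28 + (-30 - (-3*3)*(-3)))) - 8876 = (-14028 + (-28 + (-30 - (-9)*(-3)))) - 8876 = (-14028 + (-28 + (-30 - 1*27))) - 8876 = (-14028 + (-28 + (-30 - 27))) - 8876 = (-14028 + (-28 - 57)) - 8876 = (-14028 - 85) - 8876 = -14113 - 8876 = -22989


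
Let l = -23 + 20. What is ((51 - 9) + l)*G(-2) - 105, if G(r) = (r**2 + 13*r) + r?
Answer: -1041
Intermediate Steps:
l = -3
G(r) = r**2 + 14*r
((51 - 9) + l)*G(-2) - 105 = ((51 - 9) - 3)*(-2*(14 - 2)) - 105 = (42 - 3)*(-2*12) - 105 = 39*(-24) - 105 = -936 - 105 = -1041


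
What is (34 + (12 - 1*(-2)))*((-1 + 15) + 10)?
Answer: 1152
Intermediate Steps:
(34 + (12 - 1*(-2)))*((-1 + 15) + 10) = (34 + (12 + 2))*(14 + 10) = (34 + 14)*24 = 48*24 = 1152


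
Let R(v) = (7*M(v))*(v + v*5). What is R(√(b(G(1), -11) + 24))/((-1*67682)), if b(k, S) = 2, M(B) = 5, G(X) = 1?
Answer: -105*√26/33841 ≈ -0.015821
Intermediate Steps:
R(v) = 210*v (R(v) = (7*5)*(v + v*5) = 35*(v + 5*v) = 35*(6*v) = 210*v)
R(√(b(G(1), -11) + 24))/((-1*67682)) = (210*√(2 + 24))/((-1*67682)) = (210*√26)/(-67682) = (210*√26)*(-1/67682) = -105*√26/33841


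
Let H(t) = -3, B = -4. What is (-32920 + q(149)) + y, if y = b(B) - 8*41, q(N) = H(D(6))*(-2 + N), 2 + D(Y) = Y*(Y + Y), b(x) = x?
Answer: -33693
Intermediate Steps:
D(Y) = -2 + 2*Y² (D(Y) = -2 + Y*(Y + Y) = -2 + Y*(2*Y) = -2 + 2*Y²)
q(N) = 6 - 3*N (q(N) = -3*(-2 + N) = 6 - 3*N)
y = -332 (y = -4 - 8*41 = -4 - 328 = -332)
(-32920 + q(149)) + y = (-32920 + (6 - 3*149)) - 332 = (-32920 + (6 - 447)) - 332 = (-32920 - 441) - 332 = -33361 - 332 = -33693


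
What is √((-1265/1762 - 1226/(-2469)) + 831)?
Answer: 91*√1898700726210/4350378 ≈ 28.823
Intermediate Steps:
√((-1265/1762 - 1226/(-2469)) + 831) = √((-1265*1/1762 - 1226*(-1/2469)) + 831) = √((-1265/1762 + 1226/2469) + 831) = √(-963073/4350378 + 831) = √(3614201045/4350378) = 91*√1898700726210/4350378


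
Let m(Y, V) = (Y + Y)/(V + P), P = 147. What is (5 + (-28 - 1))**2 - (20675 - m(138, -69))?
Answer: -261241/13 ≈ -20095.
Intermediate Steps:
m(Y, V) = 2*Y/(147 + V) (m(Y, V) = (Y + Y)/(V + 147) = (2*Y)/(147 + V) = 2*Y/(147 + V))
(5 + (-28 - 1))**2 - (20675 - m(138, -69)) = (5 + (-28 - 1))**2 - (20675 - 2*138/(147 - 69)) = (5 - 29)**2 - (20675 - 2*138/78) = (-24)**2 - (20675 - 2*138/78) = 576 - (20675 - 1*46/13) = 576 - (20675 - 46/13) = 576 - 1*268729/13 = 576 - 268729/13 = -261241/13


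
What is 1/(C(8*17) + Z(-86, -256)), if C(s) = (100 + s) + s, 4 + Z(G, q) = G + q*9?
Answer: -1/2022 ≈ -0.00049456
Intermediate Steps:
Z(G, q) = -4 + G + 9*q (Z(G, q) = -4 + (G + q*9) = -4 + (G + 9*q) = -4 + G + 9*q)
C(s) = 100 + 2*s
1/(C(8*17) + Z(-86, -256)) = 1/((100 + 2*(8*17)) + (-4 - 86 + 9*(-256))) = 1/((100 + 2*136) + (-4 - 86 - 2304)) = 1/((100 + 272) - 2394) = 1/(372 - 2394) = 1/(-2022) = -1/2022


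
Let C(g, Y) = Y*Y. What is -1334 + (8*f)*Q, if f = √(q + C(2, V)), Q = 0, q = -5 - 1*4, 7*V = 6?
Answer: -1334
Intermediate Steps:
V = 6/7 (V = (⅐)*6 = 6/7 ≈ 0.85714)
C(g, Y) = Y²
q = -9 (q = -5 - 4 = -9)
f = 9*I*√5/7 (f = √(-9 + (6/7)²) = √(-9 + 36/49) = √(-405/49) = 9*I*√5/7 ≈ 2.8749*I)
-1334 + (8*f)*Q = -1334 + (8*(9*I*√5/7))*0 = -1334 + (72*I*√5/7)*0 = -1334 + 0 = -1334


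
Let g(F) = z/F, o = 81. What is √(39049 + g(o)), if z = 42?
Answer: √3163011/9 ≈ 197.61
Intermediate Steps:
g(F) = 42/F
√(39049 + g(o)) = √(39049 + 42/81) = √(39049 + 42*(1/81)) = √(39049 + 14/27) = √(1054337/27) = √3163011/9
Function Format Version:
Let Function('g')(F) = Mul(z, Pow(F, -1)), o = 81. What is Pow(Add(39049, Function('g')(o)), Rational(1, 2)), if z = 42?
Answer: Mul(Rational(1, 9), Pow(3163011, Rational(1, 2))) ≈ 197.61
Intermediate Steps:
Function('g')(F) = Mul(42, Pow(F, -1))
Pow(Add(39049, Function('g')(o)), Rational(1, 2)) = Pow(Add(39049, Mul(42, Pow(81, -1))), Rational(1, 2)) = Pow(Add(39049, Mul(42, Rational(1, 81))), Rational(1, 2)) = Pow(Add(39049, Rational(14, 27)), Rational(1, 2)) = Pow(Rational(1054337, 27), Rational(1, 2)) = Mul(Rational(1, 9), Pow(3163011, Rational(1, 2)))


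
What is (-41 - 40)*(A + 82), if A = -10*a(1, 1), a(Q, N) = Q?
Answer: -5832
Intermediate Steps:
A = -10 (A = -10*1 = -10)
(-41 - 40)*(A + 82) = (-41 - 40)*(-10 + 82) = -81*72 = -5832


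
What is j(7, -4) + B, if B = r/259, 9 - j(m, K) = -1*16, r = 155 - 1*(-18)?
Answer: 6648/259 ≈ 25.668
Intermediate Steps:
r = 173 (r = 155 + 18 = 173)
j(m, K) = 25 (j(m, K) = 9 - (-1)*16 = 9 - 1*(-16) = 9 + 16 = 25)
B = 173/259 ≈ 0.66795
j(7, -4) + B = 25 + 173/259 = 6648/259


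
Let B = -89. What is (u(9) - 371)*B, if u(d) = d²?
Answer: 25810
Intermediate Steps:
(u(9) - 371)*B = (9² - 371)*(-89) = (81 - 371)*(-89) = -290*(-89) = 25810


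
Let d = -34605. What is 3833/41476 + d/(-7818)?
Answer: 244207229/54043228 ≈ 4.5187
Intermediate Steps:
3833/41476 + d/(-7818) = 3833/41476 - 34605/(-7818) = 3833*(1/41476) - 34605*(-1/7818) = 3833/41476 + 11535/2606 = 244207229/54043228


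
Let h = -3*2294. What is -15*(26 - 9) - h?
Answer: 6627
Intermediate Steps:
h = -6882
-15*(26 - 9) - h = -15*(26 - 9) - 1*(-6882) = -15*17 + 6882 = -255 + 6882 = 6627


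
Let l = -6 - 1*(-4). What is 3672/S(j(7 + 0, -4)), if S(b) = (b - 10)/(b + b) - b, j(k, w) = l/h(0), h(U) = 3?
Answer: 5508/13 ≈ 423.69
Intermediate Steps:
l = -2 (l = -6 + 4 = -2)
j(k, w) = -⅔ (j(k, w) = -2/3 = -2*⅓ = -⅔)
S(b) = -b + (-10 + b)/(2*b) (S(b) = (-10 + b)/((2*b)) - b = (-10 + b)*(1/(2*b)) - b = (-10 + b)/(2*b) - b = -b + (-10 + b)/(2*b))
3672/S(j(7 + 0, -4)) = 3672/(½ - 1*(-⅔) - 5/(-⅔)) = 3672/(½ + ⅔ - 5*(-3/2)) = 3672/(½ + ⅔ + 15/2) = 3672/(26/3) = 3672*(3/26) = 5508/13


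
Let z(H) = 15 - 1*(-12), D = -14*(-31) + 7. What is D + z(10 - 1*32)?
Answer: 468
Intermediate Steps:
D = 441 (D = 434 + 7 = 441)
z(H) = 27 (z(H) = 15 + 12 = 27)
D + z(10 - 1*32) = 441 + 27 = 468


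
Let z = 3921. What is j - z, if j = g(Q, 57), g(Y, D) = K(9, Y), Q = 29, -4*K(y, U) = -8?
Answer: -3919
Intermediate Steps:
K(y, U) = 2 (K(y, U) = -¼*(-8) = 2)
g(Y, D) = 2
j = 2
j - z = 2 - 1*3921 = 2 - 3921 = -3919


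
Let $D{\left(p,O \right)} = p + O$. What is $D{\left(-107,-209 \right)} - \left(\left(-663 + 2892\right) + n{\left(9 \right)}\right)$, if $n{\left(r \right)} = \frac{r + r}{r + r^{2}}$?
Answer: $- \frac{12726}{5} \approx -2545.2$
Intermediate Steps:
$n{\left(r \right)} = \frac{2 r}{r + r^{2}}$
$D{\left(p,O \right)} = O + p$
$D{\left(-107,-209 \right)} - \left(\left(-663 + 2892\right) + n{\left(9 \right)}\right) = \left(-209 - 107\right) - \left(\left(-663 + 2892\right) + \frac{2}{1 + 9}\right) = -316 - \left(2229 + \frac{2}{10}\right) = -316 - \left(2229 + 2 \cdot \frac{1}{10}\right) = -316 - \left(2229 + \frac{1}{5}\right) = -316 - \frac{11146}{5} = - \frac{12726}{5}$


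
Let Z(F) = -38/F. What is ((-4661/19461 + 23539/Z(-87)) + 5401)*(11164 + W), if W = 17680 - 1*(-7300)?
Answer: 264140383764552/123253 ≈ 2.1431e+9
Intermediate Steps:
W = 24980 (W = 17680 + 7300 = 24980)
((-4661/19461 + 23539/Z(-87)) + 5401)*(11164 + W) = ((-4661/19461 + 23539/((-38/(-87)))) + 5401)*(11164 + 24980) = ((-4661*1/19461 + 23539/((-38*(-1/87)))) + 5401)*36144 = ((-4661/19461 + 23539/(38/87)) + 5401)*36144 = ((-4661/19461 + 23539*(87/38)) + 5401)*36144 = ((-4661/19461 + 2047893/38) + 5401)*36144 = (39853868555/739518 + 5401)*36144 = (43848005273/739518)*36144 = 264140383764552/123253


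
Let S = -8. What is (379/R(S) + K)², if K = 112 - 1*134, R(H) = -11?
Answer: 385641/121 ≈ 3187.1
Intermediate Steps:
K = -22 (K = 112 - 134 = -22)
(379/R(S) + K)² = (379/(-11) - 22)² = (379*(-1/11) - 22)² = (-379/11 - 22)² = (-621/11)² = 385641/121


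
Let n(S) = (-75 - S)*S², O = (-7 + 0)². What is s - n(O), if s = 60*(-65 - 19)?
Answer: 292684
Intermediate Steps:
O = 49 (O = (-7)² = 49)
s = -5040 (s = 60*(-84) = -5040)
n(S) = S²*(-75 - S)
s - n(O) = -5040 - 49²*(-75 - 1*49) = -5040 - 2401*(-75 - 49) = -5040 - 2401*(-124) = -5040 - 1*(-297724) = -5040 + 297724 = 292684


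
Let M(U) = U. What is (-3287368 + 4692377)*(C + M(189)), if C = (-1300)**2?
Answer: 2374730756701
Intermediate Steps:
C = 1690000
(-3287368 + 4692377)*(C + M(189)) = (-3287368 + 4692377)*(1690000 + 189) = 1405009*1690189 = 2374730756701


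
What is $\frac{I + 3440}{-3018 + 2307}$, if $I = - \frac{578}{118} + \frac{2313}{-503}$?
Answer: $- \frac{11311894}{2344483} \approx -4.8249$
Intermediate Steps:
$I = - \frac{281834}{29677}$ ($I = \left(-578\right) \frac{1}{118} + 2313 \left(- \frac{1}{503}\right) = - \frac{289}{59} - \frac{2313}{503} = - \frac{281834}{29677} \approx -9.4967$)
$\frac{I + 3440}{-3018 + 2307} = \frac{- \frac{281834}{29677} + 3440}{-3018 + 2307} = \frac{101807046}{29677 \left(-711\right)} = \frac{101807046}{29677} \left(- \frac{1}{711}\right) = - \frac{11311894}{2344483}$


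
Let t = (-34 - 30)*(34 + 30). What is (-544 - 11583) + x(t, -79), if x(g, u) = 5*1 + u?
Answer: -12201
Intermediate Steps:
t = -4096 (t = -64*64 = -4096)
x(g, u) = 5 + u
(-544 - 11583) + x(t, -79) = (-544 - 11583) + (5 - 79) = -12127 - 74 = -12201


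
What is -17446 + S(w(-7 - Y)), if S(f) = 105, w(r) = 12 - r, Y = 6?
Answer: -17341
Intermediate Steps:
-17446 + S(w(-7 - Y)) = -17446 + 105 = -17341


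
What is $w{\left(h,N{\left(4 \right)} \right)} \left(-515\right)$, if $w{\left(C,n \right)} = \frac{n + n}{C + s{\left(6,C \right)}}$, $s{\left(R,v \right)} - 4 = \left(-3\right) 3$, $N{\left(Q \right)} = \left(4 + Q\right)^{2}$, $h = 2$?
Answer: $\frac{65920}{3} \approx 21973.0$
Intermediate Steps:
$s{\left(R,v \right)} = -5$ ($s{\left(R,v \right)} = 4 - 9 = -5$)
$w{\left(C,n \right)} = \frac{2 n}{-5 + C}$ ($w{\left(C,n \right)} = \frac{n + n}{C - 5} = \frac{2 n}{-5 + C}$)
$w{\left(h,N{\left(4 \right)} \right)} \left(-515\right) = \frac{2 \left(4 + 4\right)^{2}}{-5 + 2} \left(-515\right) = \frac{2 \cdot 8^{2}}{-3} \left(-515\right) = 2 \cdot 64 \left(- \frac{1}{3}\right) \left(-515\right) = \left(- \frac{128}{3}\right) \left(-515\right) = \frac{65920}{3}$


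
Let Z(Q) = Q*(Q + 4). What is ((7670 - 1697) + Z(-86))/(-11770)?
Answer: -2605/2354 ≈ -1.1066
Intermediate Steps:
Z(Q) = Q*(4 + Q)
((7670 - 1697) + Z(-86))/(-11770) = ((7670 - 1697) - 86*(4 - 86))/(-11770) = (5973 - 86*(-82))*(-1/11770) = (5973 + 7052)*(-1/11770) = 13025*(-1/11770) = -2605/2354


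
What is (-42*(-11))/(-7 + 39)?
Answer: 231/16 ≈ 14.438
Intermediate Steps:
(-42*(-11))/(-7 + 39) = 462/32 = 462*(1/32) = 231/16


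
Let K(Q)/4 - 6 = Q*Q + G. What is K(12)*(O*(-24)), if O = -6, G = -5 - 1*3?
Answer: 81792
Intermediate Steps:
G = -8 (G = -5 - 3 = -8)
K(Q) = -8 + 4*Q**2 (K(Q) = 24 + 4*(Q*Q - 8) = 24 + 4*(Q**2 - 8) = 24 + 4*(-8 + Q**2) = 24 + (-32 + 4*Q**2) = -8 + 4*Q**2)
K(12)*(O*(-24)) = (-8 + 4*12**2)*(-6*(-24)) = (-8 + 4*144)*144 = (-8 + 576)*144 = 568*144 = 81792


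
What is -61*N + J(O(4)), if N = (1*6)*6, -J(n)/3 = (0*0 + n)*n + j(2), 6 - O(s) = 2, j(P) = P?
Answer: -2250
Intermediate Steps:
O(s) = 4 (O(s) = 6 - 1*2 = 6 - 2 = 4)
J(n) = -6 - 3*n² (J(n) = -3*((0*0 + n)*n + 2) = -3*((0 + n)*n + 2) = -3*(n*n + 2) = -3*(n² + 2) = -3*(2 + n²) = -6 - 3*n²)
N = 36 (N = 6*6 = 36)
-61*N + J(O(4)) = -61*36 + (-6 - 3*4²) = -2196 + (-6 - 3*16) = -2196 + (-6 - 48) = -2196 - 54 = -2250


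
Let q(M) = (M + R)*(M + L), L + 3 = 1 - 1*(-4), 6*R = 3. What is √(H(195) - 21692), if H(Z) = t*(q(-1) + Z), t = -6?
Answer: I*√22859 ≈ 151.19*I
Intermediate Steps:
R = ½ (R = (⅙)*3 = ½ ≈ 0.50000)
L = 2 (L = -3 + (1 - 1*(-4)) = -3 + (1 + 4) = -3 + 5 = 2)
q(M) = (½ + M)*(2 + M) (q(M) = (M + ½)*(M + 2) = (½ + M)*(2 + M))
H(Z) = 3 - 6*Z (H(Z) = -6*((1 + (-1)² + (5/2)*(-1)) + Z) = -6*((1 + 1 - 5/2) + Z) = -6*(-½ + Z) = 3 - 6*Z)
√(H(195) - 21692) = √((3 - 6*195) - 21692) = √((3 - 1170) - 21692) = √(-1167 - 21692) = √(-22859) = I*√22859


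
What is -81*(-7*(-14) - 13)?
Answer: -6885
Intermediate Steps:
-81*(-7*(-14) - 13) = -81*(98 - 13) = -81*85 = -6885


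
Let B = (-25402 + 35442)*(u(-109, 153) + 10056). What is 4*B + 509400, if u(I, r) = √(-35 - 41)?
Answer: 404358360 + 80320*I*√19 ≈ 4.0436e+8 + 3.5011e+5*I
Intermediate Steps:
u(I, r) = 2*I*√19 (u(I, r) = √(-76) = 2*I*√19)
B = 100962240 + 20080*I*√19 (B = (-25402 + 35442)*(2*I*√19 + 10056) = 10040*(10056 + 2*I*√19) = 100962240 + 20080*I*√19 ≈ 1.0096e+8 + 87527.0*I)
4*B + 509400 = 4*(100962240 + 20080*I*√19) + 509400 = (403848960 + 80320*I*√19) + 509400 = 404358360 + 80320*I*√19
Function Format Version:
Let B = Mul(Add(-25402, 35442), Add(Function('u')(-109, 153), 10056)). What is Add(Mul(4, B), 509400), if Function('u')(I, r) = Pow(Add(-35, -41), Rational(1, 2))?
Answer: Add(404358360, Mul(80320, I, Pow(19, Rational(1, 2)))) ≈ Add(4.0436e+8, Mul(3.5011e+5, I))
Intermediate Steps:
Function('u')(I, r) = Mul(2, I, Pow(19, Rational(1, 2))) (Function('u')(I, r) = Pow(-76, Rational(1, 2)) = Mul(2, I, Pow(19, Rational(1, 2))))
B = Add(100962240, Mul(20080, I, Pow(19, Rational(1, 2)))) (B = Mul(Add(-25402, 35442), Add(Mul(2, I, Pow(19, Rational(1, 2))), 10056)) = Mul(10040, Add(10056, Mul(2, I, Pow(19, Rational(1, 2))))) = Add(100962240, Mul(20080, I, Pow(19, Rational(1, 2)))) ≈ Add(1.0096e+8, Mul(87527., I)))
Add(Mul(4, B), 509400) = Add(Mul(4, Add(100962240, Mul(20080, I, Pow(19, Rational(1, 2))))), 509400) = Add(Add(403848960, Mul(80320, I, Pow(19, Rational(1, 2)))), 509400) = Add(404358360, Mul(80320, I, Pow(19, Rational(1, 2))))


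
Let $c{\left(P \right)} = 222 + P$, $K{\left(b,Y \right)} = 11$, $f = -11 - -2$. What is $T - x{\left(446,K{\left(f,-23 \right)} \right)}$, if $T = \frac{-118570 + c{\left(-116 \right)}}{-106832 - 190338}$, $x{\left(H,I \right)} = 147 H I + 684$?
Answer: $- \frac{107258400378}{148585} \approx -7.2187 \cdot 10^{5}$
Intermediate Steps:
$f = -9$ ($f = -11 + 2 = -9$)
$x{\left(H,I \right)} = 684 + 147 H I$ ($x{\left(H,I \right)} = 147 H I + 684 = 684 + 147 H I$)
$T = \frac{59232}{148585}$ ($T = \frac{-118570 + \left(222 - 116\right)}{-106832 - 190338} = \frac{-118570 + 106}{-297170} = \left(-118464\right) \left(- \frac{1}{297170}\right) = \frac{59232}{148585} \approx 0.39864$)
$T - x{\left(446,K{\left(f,-23 \right)} \right)} = \frac{59232}{148585} - \left(684 + 147 \cdot 446 \cdot 11\right) = \frac{59232}{148585} - \left(684 + 721182\right) = \frac{59232}{148585} - 721866 = - \frac{107258400378}{148585}$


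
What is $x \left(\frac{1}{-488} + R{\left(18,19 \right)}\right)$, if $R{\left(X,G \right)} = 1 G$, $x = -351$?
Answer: $- \frac{3254121}{488} \approx -6668.3$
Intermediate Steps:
$R{\left(X,G \right)} = G$
$x \left(\frac{1}{-488} + R{\left(18,19 \right)}\right) = - 351 \left(\frac{1}{-488} + 19\right) = - 351 \left(- \frac{1}{488} + 19\right) = \left(-351\right) \frac{9271}{488} = - \frac{3254121}{488}$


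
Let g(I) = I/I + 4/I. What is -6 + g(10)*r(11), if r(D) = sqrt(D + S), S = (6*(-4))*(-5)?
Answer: -6 + 7*sqrt(131)/5 ≈ 10.024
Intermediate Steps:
g(I) = 1 + 4/I
S = 120 (S = -24*(-5) = 120)
r(D) = sqrt(120 + D) (r(D) = sqrt(D + 120) = sqrt(120 + D))
-6 + g(10)*r(11) = -6 + ((4 + 10)/10)*sqrt(120 + 11) = -6 + ((1/10)*14)*sqrt(131) = -6 + 7*sqrt(131)/5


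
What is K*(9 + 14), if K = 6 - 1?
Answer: 115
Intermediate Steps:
K = 5
K*(9 + 14) = 5*(9 + 14) = 5*23 = 115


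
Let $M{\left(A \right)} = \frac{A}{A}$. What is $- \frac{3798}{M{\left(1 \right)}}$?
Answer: $-3798$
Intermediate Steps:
$M{\left(A \right)} = 1$
$- \frac{3798}{M{\left(1 \right)}} = - \frac{3798}{1} = \left(-3798\right) 1 = -3798$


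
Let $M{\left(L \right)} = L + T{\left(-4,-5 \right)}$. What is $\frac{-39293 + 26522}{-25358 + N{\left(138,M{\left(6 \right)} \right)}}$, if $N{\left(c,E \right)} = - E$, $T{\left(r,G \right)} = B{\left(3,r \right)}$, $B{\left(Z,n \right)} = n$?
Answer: $\frac{12771}{25360} \approx 0.50359$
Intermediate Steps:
$T{\left(r,G \right)} = r$
$M{\left(L \right)} = -4 + L$ ($M{\left(L \right)} = L - 4 = -4 + L$)
$\frac{-39293 + 26522}{-25358 + N{\left(138,M{\left(6 \right)} \right)}} = \frac{-39293 + 26522}{-25358 - \left(-4 + 6\right)} = - \frac{12771}{-25358 - 2} = - \frac{12771}{-25360} = \left(-12771\right) \left(- \frac{1}{25360}\right) = \frac{12771}{25360}$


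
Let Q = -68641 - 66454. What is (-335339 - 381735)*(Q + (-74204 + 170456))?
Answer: 27853305382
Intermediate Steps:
Q = -135095
(-335339 - 381735)*(Q + (-74204 + 170456)) = (-335339 - 381735)*(-135095 + (-74204 + 170456)) = -717074*(-135095 + 96252) = -717074*(-38843) = 27853305382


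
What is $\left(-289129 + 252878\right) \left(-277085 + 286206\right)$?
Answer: $-330645371$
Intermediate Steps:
$\left(-289129 + 252878\right) \left(-277085 + 286206\right) = \left(-36251\right) 9121 = -330645371$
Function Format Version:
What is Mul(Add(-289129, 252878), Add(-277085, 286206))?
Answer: -330645371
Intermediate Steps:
Mul(Add(-289129, 252878), Add(-277085, 286206)) = Mul(-36251, 9121) = -330645371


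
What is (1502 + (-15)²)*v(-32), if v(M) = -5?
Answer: -8635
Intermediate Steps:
(1502 + (-15)²)*v(-32) = (1502 + (-15)²)*(-5) = (1502 + 225)*(-5) = 1727*(-5) = -8635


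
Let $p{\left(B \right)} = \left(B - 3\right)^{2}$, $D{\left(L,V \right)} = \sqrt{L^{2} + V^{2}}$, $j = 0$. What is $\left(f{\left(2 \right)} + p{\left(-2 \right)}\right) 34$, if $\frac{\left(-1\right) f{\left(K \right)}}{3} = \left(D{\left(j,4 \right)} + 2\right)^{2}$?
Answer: $-2822$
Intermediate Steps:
$p{\left(B \right)} = \left(-3 + B\right)^{2}$
$f{\left(K \right)} = -108$ ($f{\left(K \right)} = - 3 \left(\sqrt{0^{2} + 4^{2}} + 2\right)^{2} = - 3 \left(\sqrt{0 + 16} + 2\right)^{2} = - 3 \left(\sqrt{16} + 2\right)^{2} = - 3 \left(4 + 2\right)^{2} = - 3 \cdot 6^{2} = \left(-3\right) 36 = -108$)
$\left(f{\left(2 \right)} + p{\left(-2 \right)}\right) 34 = \left(-108 + \left(-3 - 2\right)^{2}\right) 34 = \left(-108 + \left(-5\right)^{2}\right) 34 = \left(-108 + 25\right) 34 = \left(-83\right) 34 = -2822$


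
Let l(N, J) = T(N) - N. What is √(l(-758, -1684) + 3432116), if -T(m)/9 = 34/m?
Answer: √493101512221/379 ≈ 1852.8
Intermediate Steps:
T(m) = -306/m
l(N, J) = -N - 306/N (l(N, J) = -306/N - N = -N - 306/N)
√(l(-758, -1684) + 3432116) = √((-1*(-758) - 306/(-758)) + 3432116) = √((758 - 306*(-1/758)) + 3432116) = √((758 + 153/379) + 3432116) = √(287435/379 + 3432116) = √(1301059399/379) = √493101512221/379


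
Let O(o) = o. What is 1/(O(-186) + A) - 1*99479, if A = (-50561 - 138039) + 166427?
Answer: -2224250962/22359 ≈ -99479.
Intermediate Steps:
A = -22173 (A = -188600 + 166427 = -22173)
1/(O(-186) + A) - 1*99479 = 1/(-186 - 22173) - 1*99479 = 1/(-22359) - 99479 = -1/22359 - 99479 = -2224250962/22359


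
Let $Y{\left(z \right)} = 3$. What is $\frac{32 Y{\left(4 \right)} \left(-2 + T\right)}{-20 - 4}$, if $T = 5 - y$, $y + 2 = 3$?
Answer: $-8$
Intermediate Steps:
$y = 1$ ($y = -2 + 3 = 1$)
$T = 4$ ($T = 5 - 1 = 4$)
$\frac{32 Y{\left(4 \right)} \left(-2 + T\right)}{-20 - 4} = \frac{32 \cdot 3 \left(-2 + 4\right)}{-20 - 4} = \frac{32 \cdot 3 \cdot 2}{-24} = 32 \cdot 6 \left(- \frac{1}{24}\right) = 192 \left(- \frac{1}{24}\right) = -8$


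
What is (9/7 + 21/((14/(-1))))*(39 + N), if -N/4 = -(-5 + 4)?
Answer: -15/2 ≈ -7.5000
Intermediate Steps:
N = -4 (N = -(-4)*(-5 + 4) = -(-4)*(-1) = -4*1 = -4)
(9/7 + 21/((14/(-1))))*(39 + N) = (9/7 + 21/((14/(-1))))*(39 - 4) = (9*(⅐) + 21/((14*(-1))))*35 = (9/7 + 21/(-14))*35 = (9/7 + 21*(-1/14))*35 = (9/7 - 3/2)*35 = -3/14*35 = -15/2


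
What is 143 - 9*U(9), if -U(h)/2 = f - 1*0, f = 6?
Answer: 251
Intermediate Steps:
U(h) = -12 (U(h) = -2*(6 - 1*0) = -2*(6 + 0) = -2*6 = -12)
143 - 9*U(9) = 143 - 9*(-12) = 143 + 108 = 251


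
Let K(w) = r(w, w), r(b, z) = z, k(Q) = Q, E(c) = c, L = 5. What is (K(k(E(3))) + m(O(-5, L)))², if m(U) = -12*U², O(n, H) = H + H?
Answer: 1432809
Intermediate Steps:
O(n, H) = 2*H
K(w) = w
(K(k(E(3))) + m(O(-5, L)))² = (3 - 12*(2*5)²)² = (3 - 12*10²)² = (3 - 12*100)² = (3 - 1200)² = (-1197)² = 1432809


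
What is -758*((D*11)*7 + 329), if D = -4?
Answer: -15918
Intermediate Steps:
-758*((D*11)*7 + 329) = -758*(-4*11*7 + 329) = -758*(-44*7 + 329) = -758*(-308 + 329) = -758*21 = -15918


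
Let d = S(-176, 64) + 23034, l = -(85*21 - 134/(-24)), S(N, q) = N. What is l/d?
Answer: -21487/274296 ≈ -0.078335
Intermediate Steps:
l = -21487/12 (l = -(1785 - 134*(-1/24)) = -(1785 + 67/12) = -1*21487/12 = -21487/12 ≈ -1790.6)
d = 22858 (d = -176 + 23034 = 22858)
l/d = -21487/12/22858 = -21487/12*1/22858 = -21487/274296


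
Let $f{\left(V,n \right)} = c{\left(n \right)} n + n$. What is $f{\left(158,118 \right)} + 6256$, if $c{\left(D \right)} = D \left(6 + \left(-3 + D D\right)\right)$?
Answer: $193925922$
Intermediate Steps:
$c{\left(D \right)} = D \left(3 + D^{2}\right)$ ($c{\left(D \right)} = D \left(6 + \left(-3 + D^{2}\right)\right) = D \left(3 + D^{2}\right)$)
$f{\left(V,n \right)} = n + n^{2} \left(3 + n^{2}\right)$ ($f{\left(V,n \right)} = n \left(3 + n^{2}\right) n + n = n^{2} \left(3 + n^{2}\right) + n = n + n^{2} \left(3 + n^{2}\right)$)
$f{\left(158,118 \right)} + 6256 = 118 \left(1 + 118 \left(3 + 118^{2}\right)\right) + 6256 = 118 \left(1 + 118 \left(3 + 13924\right)\right) + 6256 = 118 \left(1 + 118 \cdot 13927\right) + 6256 = 118 \left(1 + 1643386\right) + 6256 = 118 \cdot 1643387 + 6256 = 193919666 + 6256 = 193925922$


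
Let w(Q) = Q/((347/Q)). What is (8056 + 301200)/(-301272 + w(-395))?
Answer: -107311832/104385359 ≈ -1.0280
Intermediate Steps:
w(Q) = Q²/347 (w(Q) = Q*(Q/347) = Q²/347)
(8056 + 301200)/(-301272 + w(-395)) = (8056 + 301200)/(-301272 + (1/347)*(-395)²) = 309256/(-301272 + (1/347)*156025) = 309256/(-301272 + 156025/347) = 309256/(-104385359/347) = 309256*(-347/104385359) = -107311832/104385359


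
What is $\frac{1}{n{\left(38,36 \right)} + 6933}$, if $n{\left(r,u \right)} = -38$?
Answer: $\frac{1}{6895} \approx 0.00014503$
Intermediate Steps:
$\frac{1}{n{\left(38,36 \right)} + 6933} = \frac{1}{-38 + 6933} = \frac{1}{6895}$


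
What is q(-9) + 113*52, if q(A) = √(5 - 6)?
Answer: 5876 + I ≈ 5876.0 + 1.0*I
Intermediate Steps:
q(A) = I (q(A) = √(-1) = I)
q(-9) + 113*52 = I + 113*52 = I + 5876 = 5876 + I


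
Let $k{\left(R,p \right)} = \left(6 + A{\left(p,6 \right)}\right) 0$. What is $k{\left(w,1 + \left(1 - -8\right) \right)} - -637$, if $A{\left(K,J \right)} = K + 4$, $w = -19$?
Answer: $637$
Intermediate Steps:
$A{\left(K,J \right)} = 4 + K$
$k{\left(R,p \right)} = 0$ ($k{\left(R,p \right)} = \left(6 + \left(4 + p\right)\right) 0 = \left(10 + p\right) 0 = 0$)
$k{\left(w,1 + \left(1 - -8\right) \right)} - -637 = 0 - -637 = 0 + 637 = 637$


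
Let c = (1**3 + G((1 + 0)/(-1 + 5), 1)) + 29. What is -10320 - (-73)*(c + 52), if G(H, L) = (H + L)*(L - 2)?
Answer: -17701/4 ≈ -4425.3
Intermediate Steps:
G(H, L) = (-2 + L)*(H + L) (G(H, L) = (H + L)*(-2 + L) = (-2 + L)*(H + L))
c = 115/4 (c = (1**3 + (1**2 - 2*(1 + 0)/(-1 + 5) - 2*1 + ((1 + 0)/(-1 + 5))*1)) + 29 = (1 + (1 - 2/4 - 2 + (1/4)*1)) + 29 = (1 + (1 - 2/4 - 2 + (1*(1/4))*1)) + 29 = (1 + (1 - 2*1/4 - 2 + (1/4)*1)) + 29 = (1 + (1 - 1/2 - 2 + 1/4)) + 29 = (1 - 5/4) + 29 = -1/4 + 29 = 115/4 ≈ 28.750)
-10320 - (-73)*(c + 52) = -10320 - (-73)*(115/4 + 52) = -10320 - (-73)*323/4 = -10320 - 1*(-23579/4) = -10320 + 23579/4 = -17701/4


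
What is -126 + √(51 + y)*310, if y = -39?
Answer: -126 + 620*√3 ≈ 947.87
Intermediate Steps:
-126 + √(51 + y)*310 = -126 + √(51 - 39)*310 = -126 + √12*310 = -126 + (2*√3)*310 = -126 + 620*√3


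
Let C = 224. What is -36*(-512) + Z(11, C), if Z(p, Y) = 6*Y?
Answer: 19776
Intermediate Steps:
-36*(-512) + Z(11, C) = -36*(-512) + 6*224 = 18432 + 1344 = 19776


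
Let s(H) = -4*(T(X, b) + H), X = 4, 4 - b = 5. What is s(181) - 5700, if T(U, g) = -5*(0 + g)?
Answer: -6444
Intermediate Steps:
b = -1 (b = 4 - 1*5 = 4 - 5 = -1)
T(U, g) = -5*g
s(H) = -20 - 4*H (s(H) = -4*(-5*(-1) + H) = -4*(5 + H) = -20 - 4*H)
s(181) - 5700 = (-20 - 4*181) - 5700 = (-20 - 724) - 5700 = -744 - 5700 = -6444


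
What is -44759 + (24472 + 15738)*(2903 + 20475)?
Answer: 939984621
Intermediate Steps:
-44759 + (24472 + 15738)*(2903 + 20475) = -44759 + 40210*23378 = -44759 + 940029380 = 939984621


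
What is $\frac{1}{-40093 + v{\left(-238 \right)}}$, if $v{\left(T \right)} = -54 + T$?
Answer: $- \frac{1}{40385} \approx -2.4762 \cdot 10^{-5}$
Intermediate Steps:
$\frac{1}{-40093 + v{\left(-238 \right)}} = \frac{1}{-40093 - 292} = \frac{1}{-40385} = - \frac{1}{40385}$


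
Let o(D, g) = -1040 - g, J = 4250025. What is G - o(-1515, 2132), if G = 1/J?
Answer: 13481079301/4250025 ≈ 3172.0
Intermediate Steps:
G = 1/4250025 ≈ 2.3529e-7
G - o(-1515, 2132) = 1/4250025 - (-1040 - 1*2132) = 1/4250025 - (-1040 - 2132) = 1/4250025 - 1*(-3172) = 1/4250025 + 3172 = 13481079301/4250025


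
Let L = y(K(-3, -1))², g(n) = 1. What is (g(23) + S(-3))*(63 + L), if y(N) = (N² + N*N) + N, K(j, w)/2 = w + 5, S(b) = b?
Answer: -37118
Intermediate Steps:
K(j, w) = 10 + 2*w (K(j, w) = 2*(w + 5) = 2*(5 + w) = 10 + 2*w)
y(N) = N + 2*N² (y(N) = (N² + N²) + N = 2*N² + N = N + 2*N²)
L = 18496 (L = ((10 + 2*(-1))*(1 + 2*(10 + 2*(-1))))² = ((10 - 2)*(1 + 2*(10 - 2)))² = (8*(1 + 2*8))² = (8*(1 + 16))² = (8*17)² = 136² = 18496)
(g(23) + S(-3))*(63 + L) = (1 - 3)*(63 + 18496) = -2*18559 = -37118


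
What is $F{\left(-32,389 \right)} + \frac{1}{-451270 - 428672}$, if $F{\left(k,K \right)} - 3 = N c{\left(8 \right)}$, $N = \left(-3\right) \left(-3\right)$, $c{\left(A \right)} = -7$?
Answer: $- \frac{52796521}{879942} \approx -60.0$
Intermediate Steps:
$N = 9$
$F{\left(k,K \right)} = -60$ ($F{\left(k,K \right)} = 3 + 9 \left(-7\right) = 3 - 63 = -60$)
$F{\left(-32,389 \right)} + \frac{1}{-451270 - 428672} = -60 + \frac{1}{-451270 - 428672} = -60 + \frac{1}{-879942} = -60 - \frac{1}{879942} = - \frac{52796521}{879942}$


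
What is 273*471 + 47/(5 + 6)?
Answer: 1414460/11 ≈ 1.2859e+5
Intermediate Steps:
273*471 + 47/(5 + 6) = 128583 + 47/11 = 1414460/11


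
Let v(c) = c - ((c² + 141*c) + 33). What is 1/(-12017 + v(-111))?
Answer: -1/8831 ≈ -0.00011324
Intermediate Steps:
v(c) = -33 - c² - 140*c (v(c) = c - (33 + c² + 141*c) = c + (-33 - c² - 141*c) = -33 - c² - 140*c)
1/(-12017 + v(-111)) = 1/(-12017 + (-33 - 1*(-111)² - 140*(-111))) = 1/(-12017 + (-33 - 1*12321 + 15540)) = 1/(-12017 + (-33 - 12321 + 15540)) = 1/(-12017 + 3186) = 1/(-8831) = -1/8831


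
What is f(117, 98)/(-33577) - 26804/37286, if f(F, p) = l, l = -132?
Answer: -447538078/625976011 ≈ -0.71494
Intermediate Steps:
f(F, p) = -132
f(117, 98)/(-33577) - 26804/37286 = -132/(-33577) - 26804/37286 = -132*(-1/33577) - 26804*1/37286 = 132/33577 - 13402/18643 = -447538078/625976011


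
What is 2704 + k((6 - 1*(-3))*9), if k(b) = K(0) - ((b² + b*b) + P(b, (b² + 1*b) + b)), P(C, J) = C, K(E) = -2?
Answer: -10501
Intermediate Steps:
k(b) = -2 - b - 2*b² (k(b) = -2 - ((b² + b*b) + b) = -2 - ((b² + b²) + b) = -2 - (2*b² + b) = -2 - (b + 2*b²) = -2 + (-b - 2*b²) = -2 - b - 2*b²)
2704 + k((6 - 1*(-3))*9) = 2704 + (-2 - (6 - 1*(-3))*9 - 2*81*(6 - 1*(-3))²) = 2704 + (-2 - (6 + 3)*9 - 2*81*(6 + 3)²) = 2704 + (-2 - 9*9 - 2*(9*9)²) = 2704 + (-2 - 1*81 - 2*81²) = 2704 + (-2 - 81 - 2*6561) = 2704 + (-2 - 81 - 13122) = 2704 - 13205 = -10501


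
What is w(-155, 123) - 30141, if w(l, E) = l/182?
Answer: -5485817/182 ≈ -30142.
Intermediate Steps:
w(l, E) = l/182 (w(l, E) = l*(1/182) = l/182)
w(-155, 123) - 30141 = (1/182)*(-155) - 30141 = -155/182 - 30141 = -5485817/182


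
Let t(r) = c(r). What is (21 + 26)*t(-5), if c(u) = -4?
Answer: -188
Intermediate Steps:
t(r) = -4
(21 + 26)*t(-5) = (21 + 26)*(-4) = 47*(-4) = -188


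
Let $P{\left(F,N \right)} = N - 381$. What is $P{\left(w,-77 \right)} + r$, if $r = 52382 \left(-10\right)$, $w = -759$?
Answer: $-524278$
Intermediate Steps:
$P{\left(F,N \right)} = -381 + N$
$r = -523820$
$P{\left(w,-77 \right)} + r = \left(-381 - 77\right) - 523820 = -458 - 523820 = -524278$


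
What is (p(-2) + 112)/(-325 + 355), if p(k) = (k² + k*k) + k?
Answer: 59/15 ≈ 3.9333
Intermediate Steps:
p(k) = k + 2*k² (p(k) = (k² + k²) + k = 2*k² + k = k + 2*k²)
(p(-2) + 112)/(-325 + 355) = (-2*(1 + 2*(-2)) + 112)/(-325 + 355) = (-2*(1 - 4) + 112)/30 = (-2*(-3) + 112)*(1/30) = (6 + 112)*(1/30) = 118*(1/30) = 59/15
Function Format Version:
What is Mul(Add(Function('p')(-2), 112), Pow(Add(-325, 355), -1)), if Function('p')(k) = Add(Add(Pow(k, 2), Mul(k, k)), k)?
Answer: Rational(59, 15) ≈ 3.9333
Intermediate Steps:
Function('p')(k) = Add(k, Mul(2, Pow(k, 2))) (Function('p')(k) = Add(Add(Pow(k, 2), Pow(k, 2)), k) = Add(Mul(2, Pow(k, 2)), k) = Add(k, Mul(2, Pow(k, 2))))
Mul(Add(Function('p')(-2), 112), Pow(Add(-325, 355), -1)) = Mul(Add(Mul(-2, Add(1, Mul(2, -2))), 112), Pow(Add(-325, 355), -1)) = Mul(Add(Mul(-2, Add(1, -4)), 112), Pow(30, -1)) = Mul(Add(Mul(-2, -3), 112), Rational(1, 30)) = Mul(Add(6, 112), Rational(1, 30)) = Mul(118, Rational(1, 30)) = Rational(59, 15)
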